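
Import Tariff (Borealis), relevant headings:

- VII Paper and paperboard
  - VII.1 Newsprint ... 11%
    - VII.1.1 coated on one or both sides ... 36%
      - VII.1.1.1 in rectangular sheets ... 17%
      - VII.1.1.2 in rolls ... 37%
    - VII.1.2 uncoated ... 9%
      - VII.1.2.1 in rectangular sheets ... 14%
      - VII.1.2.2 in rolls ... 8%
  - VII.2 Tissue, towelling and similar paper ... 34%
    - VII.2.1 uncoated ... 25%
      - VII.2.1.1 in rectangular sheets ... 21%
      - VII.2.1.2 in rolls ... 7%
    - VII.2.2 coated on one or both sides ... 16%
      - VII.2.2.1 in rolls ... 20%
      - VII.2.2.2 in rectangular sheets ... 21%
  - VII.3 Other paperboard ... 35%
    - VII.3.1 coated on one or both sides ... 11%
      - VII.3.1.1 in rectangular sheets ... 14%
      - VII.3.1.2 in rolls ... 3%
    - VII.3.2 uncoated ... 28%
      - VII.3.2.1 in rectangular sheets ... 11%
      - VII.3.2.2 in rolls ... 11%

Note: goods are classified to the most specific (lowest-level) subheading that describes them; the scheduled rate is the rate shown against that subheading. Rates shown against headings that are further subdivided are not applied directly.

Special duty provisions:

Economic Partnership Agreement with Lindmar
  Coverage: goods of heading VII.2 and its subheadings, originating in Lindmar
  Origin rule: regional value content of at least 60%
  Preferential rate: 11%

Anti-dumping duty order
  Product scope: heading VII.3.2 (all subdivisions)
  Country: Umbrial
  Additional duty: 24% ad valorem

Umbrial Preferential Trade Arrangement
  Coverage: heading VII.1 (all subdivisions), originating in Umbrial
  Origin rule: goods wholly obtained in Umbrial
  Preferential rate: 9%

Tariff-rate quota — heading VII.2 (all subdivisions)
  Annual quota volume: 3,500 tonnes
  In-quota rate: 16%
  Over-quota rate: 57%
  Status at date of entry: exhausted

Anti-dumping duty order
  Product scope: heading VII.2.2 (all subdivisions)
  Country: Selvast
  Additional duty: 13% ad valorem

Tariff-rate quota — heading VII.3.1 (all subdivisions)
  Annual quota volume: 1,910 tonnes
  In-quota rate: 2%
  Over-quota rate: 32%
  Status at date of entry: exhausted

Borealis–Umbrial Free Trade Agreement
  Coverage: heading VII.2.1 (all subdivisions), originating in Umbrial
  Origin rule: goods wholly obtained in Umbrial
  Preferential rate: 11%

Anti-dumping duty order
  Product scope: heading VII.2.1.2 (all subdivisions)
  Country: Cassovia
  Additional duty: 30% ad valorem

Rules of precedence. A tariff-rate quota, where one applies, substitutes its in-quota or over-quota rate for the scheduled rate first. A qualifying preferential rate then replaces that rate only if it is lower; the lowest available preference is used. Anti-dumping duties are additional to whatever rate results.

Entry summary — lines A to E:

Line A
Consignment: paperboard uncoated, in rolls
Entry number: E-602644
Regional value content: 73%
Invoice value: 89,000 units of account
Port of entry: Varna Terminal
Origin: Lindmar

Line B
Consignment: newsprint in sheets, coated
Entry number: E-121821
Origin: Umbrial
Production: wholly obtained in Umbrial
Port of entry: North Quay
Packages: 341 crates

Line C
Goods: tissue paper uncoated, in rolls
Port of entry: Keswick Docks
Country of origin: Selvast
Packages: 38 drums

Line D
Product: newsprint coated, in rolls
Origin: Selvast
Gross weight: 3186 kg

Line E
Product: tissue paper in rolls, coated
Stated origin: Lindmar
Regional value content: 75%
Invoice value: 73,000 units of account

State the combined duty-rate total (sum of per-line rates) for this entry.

125%

Line A: paperboard → VII.3; uncoated → VII.3.2; in rolls → VII.3.2.2. Scheduled 11%. Lindmar agreement on VII.2: VII.3.2.2 not covered. → 11%.
Line B: newsprint → VII.1; coated → VII.1.1; in sheets → VII.1.1.1. Scheduled 17%. Umbrial agreement on VII.1: wholly obtained → 9% available; Umbrial agreement on VII.2.1: VII.1.1.1 not covered; preferential 9%. → 9%.
Line C: tissue paper → VII.2; uncoated → VII.2.1; in rolls → VII.2.1.2. Scheduled 7%. quota on VII.2 exhausted → over-quota 57%. → 57%.
Line D: newsprint → VII.1; coated → VII.1.1; in rolls → VII.1.1.2. Scheduled 37%. No special measure applies. → 37%.
Line E: tissue paper → VII.2; coated → VII.2.2; in rolls → VII.2.2.1. Scheduled 20%. quota on VII.2 exhausted → over-quota 57%; Lindmar agreement on VII.2: RVC ≥ 60% → 11% available; preferential 11%. → 11%.
Sum: 11% + 9% + 57% + 37% + 11% = 125%.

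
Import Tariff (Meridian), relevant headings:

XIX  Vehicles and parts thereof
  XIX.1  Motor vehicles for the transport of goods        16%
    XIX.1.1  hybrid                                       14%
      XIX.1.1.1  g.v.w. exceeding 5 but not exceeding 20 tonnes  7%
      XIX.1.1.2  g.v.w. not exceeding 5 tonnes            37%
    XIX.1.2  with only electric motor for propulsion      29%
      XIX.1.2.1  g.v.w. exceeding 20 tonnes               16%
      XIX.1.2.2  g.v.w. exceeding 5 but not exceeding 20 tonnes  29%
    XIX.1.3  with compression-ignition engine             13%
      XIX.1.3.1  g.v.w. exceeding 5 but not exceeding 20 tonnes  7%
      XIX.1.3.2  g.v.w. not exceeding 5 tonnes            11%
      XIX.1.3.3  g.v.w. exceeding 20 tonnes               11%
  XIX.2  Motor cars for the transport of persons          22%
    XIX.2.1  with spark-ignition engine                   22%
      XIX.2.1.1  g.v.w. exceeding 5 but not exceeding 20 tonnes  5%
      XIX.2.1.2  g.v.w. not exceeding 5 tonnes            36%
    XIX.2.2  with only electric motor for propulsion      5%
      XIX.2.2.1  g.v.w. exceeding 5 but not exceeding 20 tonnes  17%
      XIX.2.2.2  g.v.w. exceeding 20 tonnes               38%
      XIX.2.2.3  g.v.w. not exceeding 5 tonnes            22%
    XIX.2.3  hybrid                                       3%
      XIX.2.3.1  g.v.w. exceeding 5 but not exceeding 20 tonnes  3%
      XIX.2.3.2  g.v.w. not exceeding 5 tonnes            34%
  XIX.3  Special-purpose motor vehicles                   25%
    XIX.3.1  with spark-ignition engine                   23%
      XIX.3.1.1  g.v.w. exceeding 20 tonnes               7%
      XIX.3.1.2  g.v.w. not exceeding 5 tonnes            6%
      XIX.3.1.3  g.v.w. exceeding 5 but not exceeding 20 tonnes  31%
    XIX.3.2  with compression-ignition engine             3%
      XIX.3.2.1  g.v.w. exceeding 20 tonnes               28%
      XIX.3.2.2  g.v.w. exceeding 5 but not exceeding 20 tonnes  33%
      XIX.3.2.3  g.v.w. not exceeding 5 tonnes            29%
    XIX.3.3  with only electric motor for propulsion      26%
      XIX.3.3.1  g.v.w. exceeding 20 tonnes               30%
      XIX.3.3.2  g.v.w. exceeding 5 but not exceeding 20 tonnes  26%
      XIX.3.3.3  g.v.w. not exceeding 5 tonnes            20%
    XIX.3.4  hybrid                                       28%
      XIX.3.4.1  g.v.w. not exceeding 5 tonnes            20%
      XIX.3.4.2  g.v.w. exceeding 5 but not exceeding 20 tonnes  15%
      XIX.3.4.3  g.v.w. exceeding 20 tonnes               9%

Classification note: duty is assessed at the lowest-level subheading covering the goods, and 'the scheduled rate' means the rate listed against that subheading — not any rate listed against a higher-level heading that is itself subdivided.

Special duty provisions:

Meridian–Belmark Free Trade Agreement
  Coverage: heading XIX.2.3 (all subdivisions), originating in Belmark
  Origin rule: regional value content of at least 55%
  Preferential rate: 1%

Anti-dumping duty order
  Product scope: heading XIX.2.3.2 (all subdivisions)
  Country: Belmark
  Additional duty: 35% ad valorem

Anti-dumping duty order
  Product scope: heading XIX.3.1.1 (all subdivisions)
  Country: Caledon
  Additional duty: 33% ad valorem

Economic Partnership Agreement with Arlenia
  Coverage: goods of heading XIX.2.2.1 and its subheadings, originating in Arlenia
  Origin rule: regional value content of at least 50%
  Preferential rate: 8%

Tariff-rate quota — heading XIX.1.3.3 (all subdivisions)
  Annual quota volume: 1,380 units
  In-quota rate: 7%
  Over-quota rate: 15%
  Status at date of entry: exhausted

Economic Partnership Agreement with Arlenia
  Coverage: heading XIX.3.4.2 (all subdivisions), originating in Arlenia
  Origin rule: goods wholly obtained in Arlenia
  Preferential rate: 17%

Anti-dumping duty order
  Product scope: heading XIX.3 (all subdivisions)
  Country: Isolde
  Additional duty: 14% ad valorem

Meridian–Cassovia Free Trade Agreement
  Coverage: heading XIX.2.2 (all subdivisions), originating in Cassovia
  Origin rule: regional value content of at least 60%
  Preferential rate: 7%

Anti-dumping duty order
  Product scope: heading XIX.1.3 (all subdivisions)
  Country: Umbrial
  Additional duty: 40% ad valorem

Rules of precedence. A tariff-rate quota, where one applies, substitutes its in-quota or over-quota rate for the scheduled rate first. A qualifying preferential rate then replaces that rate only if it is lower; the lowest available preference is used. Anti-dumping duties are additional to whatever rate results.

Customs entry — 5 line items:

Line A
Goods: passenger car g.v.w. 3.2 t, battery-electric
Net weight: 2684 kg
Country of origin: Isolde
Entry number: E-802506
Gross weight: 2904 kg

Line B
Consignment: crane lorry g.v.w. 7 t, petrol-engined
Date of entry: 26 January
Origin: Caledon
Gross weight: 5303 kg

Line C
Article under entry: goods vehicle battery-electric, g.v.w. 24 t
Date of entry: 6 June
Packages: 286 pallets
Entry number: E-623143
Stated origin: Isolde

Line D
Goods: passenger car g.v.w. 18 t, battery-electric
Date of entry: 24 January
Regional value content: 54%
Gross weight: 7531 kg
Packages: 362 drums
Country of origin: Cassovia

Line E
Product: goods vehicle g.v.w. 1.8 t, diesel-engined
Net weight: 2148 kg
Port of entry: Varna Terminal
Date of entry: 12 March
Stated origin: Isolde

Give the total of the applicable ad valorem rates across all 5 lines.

Line A: passenger car → XIX.2; battery-electric → XIX.2.2; g.v.w. 3.2 t → XIX.2.2.3. Scheduled 22%. No special measure applies. → 22%.
Line B: crane lorry → XIX.3; petrol-engined → XIX.3.1; g.v.w. 7 t → XIX.3.1.3. Scheduled 31%. No special measure applies. → 31%.
Line C: goods vehicle → XIX.1; battery-electric → XIX.1.2; g.v.w. 24 t → XIX.1.2.1. Scheduled 16%. No special measure applies. → 16%.
Line D: passenger car → XIX.2; battery-electric → XIX.2.2; g.v.w. 18 t → XIX.2.2.1. Scheduled 17%. Cassovia agreement on XIX.2.2: RVC < 60%. → 17%.
Line E: goods vehicle → XIX.1; diesel-engined → XIX.1.3; g.v.w. 1.8 t → XIX.1.3.2. Scheduled 11%. No special measure applies. → 11%.
Sum: 22% + 31% + 16% + 17% + 11% = 97%.

97%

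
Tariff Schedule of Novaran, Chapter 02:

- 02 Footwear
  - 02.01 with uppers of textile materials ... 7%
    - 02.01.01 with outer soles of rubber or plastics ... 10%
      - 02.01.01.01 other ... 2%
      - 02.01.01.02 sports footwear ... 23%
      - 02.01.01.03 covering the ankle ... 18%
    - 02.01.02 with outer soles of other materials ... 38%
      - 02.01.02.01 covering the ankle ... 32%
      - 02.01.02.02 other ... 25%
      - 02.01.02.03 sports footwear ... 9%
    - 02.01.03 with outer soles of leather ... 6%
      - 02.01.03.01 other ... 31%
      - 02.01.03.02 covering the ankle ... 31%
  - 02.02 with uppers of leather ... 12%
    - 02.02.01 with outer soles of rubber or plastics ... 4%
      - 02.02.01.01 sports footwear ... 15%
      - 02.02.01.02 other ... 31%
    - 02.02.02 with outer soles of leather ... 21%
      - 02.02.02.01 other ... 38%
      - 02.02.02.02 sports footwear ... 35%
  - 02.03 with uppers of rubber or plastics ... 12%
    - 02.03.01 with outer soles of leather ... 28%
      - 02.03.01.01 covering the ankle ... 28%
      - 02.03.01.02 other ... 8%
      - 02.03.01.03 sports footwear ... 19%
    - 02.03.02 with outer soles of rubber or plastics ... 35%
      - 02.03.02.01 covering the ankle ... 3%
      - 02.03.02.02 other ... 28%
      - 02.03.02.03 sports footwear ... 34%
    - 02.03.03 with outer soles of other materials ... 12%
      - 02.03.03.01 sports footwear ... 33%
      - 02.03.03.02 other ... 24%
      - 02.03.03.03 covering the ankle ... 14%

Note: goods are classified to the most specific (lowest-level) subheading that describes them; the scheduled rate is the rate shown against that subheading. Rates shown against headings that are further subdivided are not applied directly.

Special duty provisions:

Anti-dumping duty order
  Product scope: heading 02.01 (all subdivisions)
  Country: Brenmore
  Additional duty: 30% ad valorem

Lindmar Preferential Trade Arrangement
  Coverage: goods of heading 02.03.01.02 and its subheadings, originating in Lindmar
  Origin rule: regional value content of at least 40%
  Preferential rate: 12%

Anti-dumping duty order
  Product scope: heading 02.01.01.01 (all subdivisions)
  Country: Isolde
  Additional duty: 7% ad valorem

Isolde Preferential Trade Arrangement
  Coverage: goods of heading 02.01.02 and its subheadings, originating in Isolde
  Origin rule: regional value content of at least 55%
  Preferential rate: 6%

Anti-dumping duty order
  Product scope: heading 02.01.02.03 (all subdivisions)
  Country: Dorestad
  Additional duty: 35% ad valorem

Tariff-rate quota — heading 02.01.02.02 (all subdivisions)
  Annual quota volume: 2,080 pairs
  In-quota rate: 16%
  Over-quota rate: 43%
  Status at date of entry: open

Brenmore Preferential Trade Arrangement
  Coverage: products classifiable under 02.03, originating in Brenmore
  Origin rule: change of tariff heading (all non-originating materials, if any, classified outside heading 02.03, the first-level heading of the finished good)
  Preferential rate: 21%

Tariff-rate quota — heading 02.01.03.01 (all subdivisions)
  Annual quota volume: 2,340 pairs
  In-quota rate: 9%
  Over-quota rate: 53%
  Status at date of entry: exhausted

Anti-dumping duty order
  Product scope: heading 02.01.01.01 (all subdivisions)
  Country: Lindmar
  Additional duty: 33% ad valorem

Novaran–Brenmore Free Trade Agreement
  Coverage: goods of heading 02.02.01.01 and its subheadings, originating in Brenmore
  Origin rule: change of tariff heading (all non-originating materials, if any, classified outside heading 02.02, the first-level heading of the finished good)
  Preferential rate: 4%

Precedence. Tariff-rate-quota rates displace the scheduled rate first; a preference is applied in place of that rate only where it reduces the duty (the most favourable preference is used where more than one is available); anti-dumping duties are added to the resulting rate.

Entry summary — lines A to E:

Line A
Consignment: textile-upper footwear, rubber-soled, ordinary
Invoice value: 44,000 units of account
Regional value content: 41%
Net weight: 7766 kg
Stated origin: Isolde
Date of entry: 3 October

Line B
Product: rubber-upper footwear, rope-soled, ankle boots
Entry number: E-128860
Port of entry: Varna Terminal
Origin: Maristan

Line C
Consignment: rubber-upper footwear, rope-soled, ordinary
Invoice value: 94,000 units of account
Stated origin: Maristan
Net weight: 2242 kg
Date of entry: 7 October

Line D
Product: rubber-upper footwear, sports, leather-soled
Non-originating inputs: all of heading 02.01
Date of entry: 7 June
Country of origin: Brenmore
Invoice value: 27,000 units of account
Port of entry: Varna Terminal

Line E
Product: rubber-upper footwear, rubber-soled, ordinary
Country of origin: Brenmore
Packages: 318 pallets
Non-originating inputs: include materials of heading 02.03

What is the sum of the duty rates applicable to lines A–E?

Line A: textile-upper → 02.01; rubber-soled → 02.01.01; ordinary → 02.01.01.01. Scheduled 2%. Isolde agreement on 02.01.02: 02.01.01.01 not covered; anti-dumping (Isolde, 02.01.01.01): +7%; total 2% + 7% = 9%. → 9%.
Line B: rubber-upper → 02.03; rope-soled → 02.03.03; ankle boots → 02.03.03.03. Scheduled 14%. No special measure applies. → 14%.
Line C: rubber-upper → 02.03; rope-soled → 02.03.03; ordinary → 02.03.03.02. Scheduled 24%. No special measure applies. → 24%.
Line D: rubber-upper → 02.03; leather-soled → 02.03.01; sports → 02.03.01.03. Scheduled 19%. Brenmore agreement on 02.03: CTH met → 21% available; Brenmore agreement on 02.02.01.01: 02.03.01.03 not covered; preference 21% not lower than 19% → no reduction. → 19%.
Line E: rubber-upper → 02.03; rubber-soled → 02.03.02; ordinary → 02.03.02.02. Scheduled 28%. Brenmore agreement on 02.03: CTH not met; Brenmore agreement on 02.02.01.01: 02.03.02.02 not covered. → 28%.
Sum: 9% + 14% + 24% + 19% + 28% = 94%.

94%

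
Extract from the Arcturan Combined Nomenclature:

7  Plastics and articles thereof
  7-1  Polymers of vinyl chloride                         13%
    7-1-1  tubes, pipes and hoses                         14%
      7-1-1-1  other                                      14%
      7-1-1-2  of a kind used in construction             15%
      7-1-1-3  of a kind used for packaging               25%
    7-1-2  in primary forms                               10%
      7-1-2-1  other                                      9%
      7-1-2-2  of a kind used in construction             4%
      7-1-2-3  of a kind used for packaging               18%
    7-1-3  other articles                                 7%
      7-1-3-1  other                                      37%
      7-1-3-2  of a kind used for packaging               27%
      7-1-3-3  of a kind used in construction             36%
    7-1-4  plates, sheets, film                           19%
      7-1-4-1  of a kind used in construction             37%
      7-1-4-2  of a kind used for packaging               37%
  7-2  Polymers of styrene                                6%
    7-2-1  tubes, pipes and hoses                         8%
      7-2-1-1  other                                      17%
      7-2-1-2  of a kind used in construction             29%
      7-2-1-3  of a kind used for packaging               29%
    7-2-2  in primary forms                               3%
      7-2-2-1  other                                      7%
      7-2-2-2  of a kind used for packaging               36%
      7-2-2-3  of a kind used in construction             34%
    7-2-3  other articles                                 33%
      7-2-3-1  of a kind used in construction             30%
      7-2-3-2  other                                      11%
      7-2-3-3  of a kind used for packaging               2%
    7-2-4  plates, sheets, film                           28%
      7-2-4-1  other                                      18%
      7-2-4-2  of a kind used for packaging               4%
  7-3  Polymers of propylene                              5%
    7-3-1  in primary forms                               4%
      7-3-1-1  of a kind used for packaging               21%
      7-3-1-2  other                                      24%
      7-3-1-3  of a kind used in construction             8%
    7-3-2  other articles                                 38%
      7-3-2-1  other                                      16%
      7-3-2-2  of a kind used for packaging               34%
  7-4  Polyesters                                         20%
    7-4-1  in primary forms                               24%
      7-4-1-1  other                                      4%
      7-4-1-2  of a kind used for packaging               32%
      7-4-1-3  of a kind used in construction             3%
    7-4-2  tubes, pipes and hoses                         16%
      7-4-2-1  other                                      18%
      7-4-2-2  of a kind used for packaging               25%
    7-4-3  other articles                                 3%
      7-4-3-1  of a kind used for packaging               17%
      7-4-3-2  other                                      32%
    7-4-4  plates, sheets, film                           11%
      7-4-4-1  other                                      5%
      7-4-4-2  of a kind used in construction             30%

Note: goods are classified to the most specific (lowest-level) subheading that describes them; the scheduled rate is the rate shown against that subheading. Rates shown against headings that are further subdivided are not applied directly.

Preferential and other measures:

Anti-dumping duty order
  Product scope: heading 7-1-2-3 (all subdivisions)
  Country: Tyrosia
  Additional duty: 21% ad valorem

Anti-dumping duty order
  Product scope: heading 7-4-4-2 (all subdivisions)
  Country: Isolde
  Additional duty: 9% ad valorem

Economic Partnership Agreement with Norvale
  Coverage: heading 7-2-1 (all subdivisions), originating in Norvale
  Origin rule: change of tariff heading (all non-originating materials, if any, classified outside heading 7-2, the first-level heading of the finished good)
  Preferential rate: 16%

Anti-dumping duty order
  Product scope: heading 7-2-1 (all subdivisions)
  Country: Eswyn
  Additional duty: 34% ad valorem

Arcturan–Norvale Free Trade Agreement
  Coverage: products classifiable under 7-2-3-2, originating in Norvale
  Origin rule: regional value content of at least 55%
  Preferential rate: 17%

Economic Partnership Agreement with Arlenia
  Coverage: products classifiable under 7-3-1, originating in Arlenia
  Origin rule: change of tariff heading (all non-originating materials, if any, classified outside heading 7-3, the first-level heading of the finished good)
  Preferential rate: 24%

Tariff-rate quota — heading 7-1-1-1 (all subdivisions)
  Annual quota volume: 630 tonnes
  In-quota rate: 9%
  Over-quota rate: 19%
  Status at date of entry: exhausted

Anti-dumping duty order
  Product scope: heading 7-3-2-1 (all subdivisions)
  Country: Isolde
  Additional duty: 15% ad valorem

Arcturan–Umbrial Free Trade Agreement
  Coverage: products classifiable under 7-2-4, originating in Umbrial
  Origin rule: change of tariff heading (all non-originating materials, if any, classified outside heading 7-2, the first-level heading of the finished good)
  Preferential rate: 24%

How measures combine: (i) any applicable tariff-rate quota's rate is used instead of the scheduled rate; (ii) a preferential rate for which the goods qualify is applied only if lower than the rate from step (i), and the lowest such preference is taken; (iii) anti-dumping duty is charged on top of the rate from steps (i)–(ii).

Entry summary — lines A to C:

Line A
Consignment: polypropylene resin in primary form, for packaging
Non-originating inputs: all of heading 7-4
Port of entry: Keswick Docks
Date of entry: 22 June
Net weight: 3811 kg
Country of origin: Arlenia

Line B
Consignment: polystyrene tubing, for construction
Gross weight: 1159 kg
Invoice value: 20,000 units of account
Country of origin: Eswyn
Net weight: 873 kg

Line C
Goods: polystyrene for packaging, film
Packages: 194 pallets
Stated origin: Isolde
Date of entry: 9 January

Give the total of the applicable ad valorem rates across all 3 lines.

88%

Line A: polypropylene → 7-3; resin in primary form → 7-3-1; for packaging → 7-3-1-1. Scheduled 21%. Arlenia agreement on 7-3-1: CTH met → 24% available; preference 24% not lower than 21% → no reduction. → 21%.
Line B: polystyrene → 7-2; tubing → 7-2-1; for construction → 7-2-1-2. Scheduled 29%. anti-dumping (Eswyn, 7-2-1): +34%; total 29% + 34% = 63%. → 63%.
Line C: polystyrene → 7-2; film → 7-2-4; for packaging → 7-2-4-2. Scheduled 4%. No special measure applies. → 4%.
Sum: 21% + 63% + 4% = 88%.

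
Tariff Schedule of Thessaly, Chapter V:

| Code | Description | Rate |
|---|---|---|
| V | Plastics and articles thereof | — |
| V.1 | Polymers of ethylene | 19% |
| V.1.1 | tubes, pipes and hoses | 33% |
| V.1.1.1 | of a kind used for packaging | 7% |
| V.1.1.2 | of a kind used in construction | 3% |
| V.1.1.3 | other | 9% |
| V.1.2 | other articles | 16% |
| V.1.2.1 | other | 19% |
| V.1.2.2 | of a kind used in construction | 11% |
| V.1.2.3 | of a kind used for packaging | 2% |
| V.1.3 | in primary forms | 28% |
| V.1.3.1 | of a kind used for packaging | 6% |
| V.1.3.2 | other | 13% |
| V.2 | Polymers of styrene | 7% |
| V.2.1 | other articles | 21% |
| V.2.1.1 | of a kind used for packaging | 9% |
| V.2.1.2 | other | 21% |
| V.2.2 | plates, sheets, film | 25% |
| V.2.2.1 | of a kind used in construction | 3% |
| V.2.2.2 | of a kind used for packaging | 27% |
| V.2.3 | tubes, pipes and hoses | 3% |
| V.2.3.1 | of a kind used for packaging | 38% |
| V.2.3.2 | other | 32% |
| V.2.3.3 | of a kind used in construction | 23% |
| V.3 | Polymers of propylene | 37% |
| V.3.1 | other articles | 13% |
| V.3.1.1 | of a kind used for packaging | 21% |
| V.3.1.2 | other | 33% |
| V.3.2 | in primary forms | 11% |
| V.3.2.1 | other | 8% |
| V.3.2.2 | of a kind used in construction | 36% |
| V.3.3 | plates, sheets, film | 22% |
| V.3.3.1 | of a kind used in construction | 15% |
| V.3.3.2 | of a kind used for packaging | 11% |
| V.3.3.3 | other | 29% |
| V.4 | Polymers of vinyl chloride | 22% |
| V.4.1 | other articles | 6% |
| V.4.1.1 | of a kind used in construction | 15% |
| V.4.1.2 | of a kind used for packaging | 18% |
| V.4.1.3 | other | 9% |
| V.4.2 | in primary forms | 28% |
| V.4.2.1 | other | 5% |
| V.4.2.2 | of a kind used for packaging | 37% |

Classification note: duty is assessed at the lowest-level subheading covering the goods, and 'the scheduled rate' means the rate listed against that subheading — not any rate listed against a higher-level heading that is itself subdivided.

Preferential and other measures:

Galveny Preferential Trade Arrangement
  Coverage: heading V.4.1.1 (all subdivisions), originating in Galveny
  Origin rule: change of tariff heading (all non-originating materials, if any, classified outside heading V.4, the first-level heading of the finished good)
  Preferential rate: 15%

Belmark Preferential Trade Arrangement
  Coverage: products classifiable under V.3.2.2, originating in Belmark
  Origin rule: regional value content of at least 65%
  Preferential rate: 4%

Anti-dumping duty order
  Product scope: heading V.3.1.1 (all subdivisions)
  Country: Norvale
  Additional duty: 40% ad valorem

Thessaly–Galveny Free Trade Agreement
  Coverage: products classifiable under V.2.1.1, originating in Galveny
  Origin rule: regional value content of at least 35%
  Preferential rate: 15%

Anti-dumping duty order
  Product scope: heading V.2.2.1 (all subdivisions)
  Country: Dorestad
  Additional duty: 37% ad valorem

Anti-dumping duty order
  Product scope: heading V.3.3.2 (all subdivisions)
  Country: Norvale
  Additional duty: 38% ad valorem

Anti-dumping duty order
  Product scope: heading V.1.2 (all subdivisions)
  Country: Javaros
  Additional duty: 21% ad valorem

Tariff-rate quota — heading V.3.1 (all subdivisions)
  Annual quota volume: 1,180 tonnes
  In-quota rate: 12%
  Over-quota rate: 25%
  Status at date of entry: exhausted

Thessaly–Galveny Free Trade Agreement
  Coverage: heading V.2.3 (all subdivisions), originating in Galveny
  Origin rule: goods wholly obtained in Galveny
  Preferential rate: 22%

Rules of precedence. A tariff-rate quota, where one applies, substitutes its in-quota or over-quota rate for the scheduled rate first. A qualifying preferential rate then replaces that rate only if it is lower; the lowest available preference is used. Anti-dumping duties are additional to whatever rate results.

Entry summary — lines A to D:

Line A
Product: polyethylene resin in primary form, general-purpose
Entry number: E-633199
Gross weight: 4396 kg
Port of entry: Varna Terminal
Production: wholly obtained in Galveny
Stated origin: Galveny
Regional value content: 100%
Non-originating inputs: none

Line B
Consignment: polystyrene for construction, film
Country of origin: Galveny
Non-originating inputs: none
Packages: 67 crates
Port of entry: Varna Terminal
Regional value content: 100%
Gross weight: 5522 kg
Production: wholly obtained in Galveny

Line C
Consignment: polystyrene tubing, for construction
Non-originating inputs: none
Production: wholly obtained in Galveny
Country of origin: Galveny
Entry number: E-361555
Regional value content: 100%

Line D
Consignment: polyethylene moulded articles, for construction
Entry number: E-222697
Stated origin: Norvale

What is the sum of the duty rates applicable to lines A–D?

Line A: polyethylene → V.1; resin in primary form → V.1.3; general-purpose → V.1.3.2. Scheduled 13%. Galveny agreement on V.4.1.1: V.1.3.2 not covered; Galveny agreement on V.2.1.1: V.1.3.2 not covered; Galveny agreement on V.2.3: V.1.3.2 not covered. → 13%.
Line B: polystyrene → V.2; film → V.2.2; for construction → V.2.2.1. Scheduled 3%. Galveny agreement on V.4.1.1: V.2.2.1 not covered; Galveny agreement on V.2.1.1: V.2.2.1 not covered; Galveny agreement on V.2.3: V.2.2.1 not covered. → 3%.
Line C: polystyrene → V.2; tubing → V.2.3; for construction → V.2.3.3. Scheduled 23%. Galveny agreement on V.4.1.1: V.2.3.3 not covered; Galveny agreement on V.2.1.1: V.2.3.3 not covered; Galveny agreement on V.2.3: wholly obtained → 22% available; preferential 22%. → 22%.
Line D: polyethylene → V.1; moulded articles → V.1.2; for construction → V.1.2.2. Scheduled 11%. No special measure applies. → 11%.
Sum: 13% + 3% + 22% + 11% = 49%.

49%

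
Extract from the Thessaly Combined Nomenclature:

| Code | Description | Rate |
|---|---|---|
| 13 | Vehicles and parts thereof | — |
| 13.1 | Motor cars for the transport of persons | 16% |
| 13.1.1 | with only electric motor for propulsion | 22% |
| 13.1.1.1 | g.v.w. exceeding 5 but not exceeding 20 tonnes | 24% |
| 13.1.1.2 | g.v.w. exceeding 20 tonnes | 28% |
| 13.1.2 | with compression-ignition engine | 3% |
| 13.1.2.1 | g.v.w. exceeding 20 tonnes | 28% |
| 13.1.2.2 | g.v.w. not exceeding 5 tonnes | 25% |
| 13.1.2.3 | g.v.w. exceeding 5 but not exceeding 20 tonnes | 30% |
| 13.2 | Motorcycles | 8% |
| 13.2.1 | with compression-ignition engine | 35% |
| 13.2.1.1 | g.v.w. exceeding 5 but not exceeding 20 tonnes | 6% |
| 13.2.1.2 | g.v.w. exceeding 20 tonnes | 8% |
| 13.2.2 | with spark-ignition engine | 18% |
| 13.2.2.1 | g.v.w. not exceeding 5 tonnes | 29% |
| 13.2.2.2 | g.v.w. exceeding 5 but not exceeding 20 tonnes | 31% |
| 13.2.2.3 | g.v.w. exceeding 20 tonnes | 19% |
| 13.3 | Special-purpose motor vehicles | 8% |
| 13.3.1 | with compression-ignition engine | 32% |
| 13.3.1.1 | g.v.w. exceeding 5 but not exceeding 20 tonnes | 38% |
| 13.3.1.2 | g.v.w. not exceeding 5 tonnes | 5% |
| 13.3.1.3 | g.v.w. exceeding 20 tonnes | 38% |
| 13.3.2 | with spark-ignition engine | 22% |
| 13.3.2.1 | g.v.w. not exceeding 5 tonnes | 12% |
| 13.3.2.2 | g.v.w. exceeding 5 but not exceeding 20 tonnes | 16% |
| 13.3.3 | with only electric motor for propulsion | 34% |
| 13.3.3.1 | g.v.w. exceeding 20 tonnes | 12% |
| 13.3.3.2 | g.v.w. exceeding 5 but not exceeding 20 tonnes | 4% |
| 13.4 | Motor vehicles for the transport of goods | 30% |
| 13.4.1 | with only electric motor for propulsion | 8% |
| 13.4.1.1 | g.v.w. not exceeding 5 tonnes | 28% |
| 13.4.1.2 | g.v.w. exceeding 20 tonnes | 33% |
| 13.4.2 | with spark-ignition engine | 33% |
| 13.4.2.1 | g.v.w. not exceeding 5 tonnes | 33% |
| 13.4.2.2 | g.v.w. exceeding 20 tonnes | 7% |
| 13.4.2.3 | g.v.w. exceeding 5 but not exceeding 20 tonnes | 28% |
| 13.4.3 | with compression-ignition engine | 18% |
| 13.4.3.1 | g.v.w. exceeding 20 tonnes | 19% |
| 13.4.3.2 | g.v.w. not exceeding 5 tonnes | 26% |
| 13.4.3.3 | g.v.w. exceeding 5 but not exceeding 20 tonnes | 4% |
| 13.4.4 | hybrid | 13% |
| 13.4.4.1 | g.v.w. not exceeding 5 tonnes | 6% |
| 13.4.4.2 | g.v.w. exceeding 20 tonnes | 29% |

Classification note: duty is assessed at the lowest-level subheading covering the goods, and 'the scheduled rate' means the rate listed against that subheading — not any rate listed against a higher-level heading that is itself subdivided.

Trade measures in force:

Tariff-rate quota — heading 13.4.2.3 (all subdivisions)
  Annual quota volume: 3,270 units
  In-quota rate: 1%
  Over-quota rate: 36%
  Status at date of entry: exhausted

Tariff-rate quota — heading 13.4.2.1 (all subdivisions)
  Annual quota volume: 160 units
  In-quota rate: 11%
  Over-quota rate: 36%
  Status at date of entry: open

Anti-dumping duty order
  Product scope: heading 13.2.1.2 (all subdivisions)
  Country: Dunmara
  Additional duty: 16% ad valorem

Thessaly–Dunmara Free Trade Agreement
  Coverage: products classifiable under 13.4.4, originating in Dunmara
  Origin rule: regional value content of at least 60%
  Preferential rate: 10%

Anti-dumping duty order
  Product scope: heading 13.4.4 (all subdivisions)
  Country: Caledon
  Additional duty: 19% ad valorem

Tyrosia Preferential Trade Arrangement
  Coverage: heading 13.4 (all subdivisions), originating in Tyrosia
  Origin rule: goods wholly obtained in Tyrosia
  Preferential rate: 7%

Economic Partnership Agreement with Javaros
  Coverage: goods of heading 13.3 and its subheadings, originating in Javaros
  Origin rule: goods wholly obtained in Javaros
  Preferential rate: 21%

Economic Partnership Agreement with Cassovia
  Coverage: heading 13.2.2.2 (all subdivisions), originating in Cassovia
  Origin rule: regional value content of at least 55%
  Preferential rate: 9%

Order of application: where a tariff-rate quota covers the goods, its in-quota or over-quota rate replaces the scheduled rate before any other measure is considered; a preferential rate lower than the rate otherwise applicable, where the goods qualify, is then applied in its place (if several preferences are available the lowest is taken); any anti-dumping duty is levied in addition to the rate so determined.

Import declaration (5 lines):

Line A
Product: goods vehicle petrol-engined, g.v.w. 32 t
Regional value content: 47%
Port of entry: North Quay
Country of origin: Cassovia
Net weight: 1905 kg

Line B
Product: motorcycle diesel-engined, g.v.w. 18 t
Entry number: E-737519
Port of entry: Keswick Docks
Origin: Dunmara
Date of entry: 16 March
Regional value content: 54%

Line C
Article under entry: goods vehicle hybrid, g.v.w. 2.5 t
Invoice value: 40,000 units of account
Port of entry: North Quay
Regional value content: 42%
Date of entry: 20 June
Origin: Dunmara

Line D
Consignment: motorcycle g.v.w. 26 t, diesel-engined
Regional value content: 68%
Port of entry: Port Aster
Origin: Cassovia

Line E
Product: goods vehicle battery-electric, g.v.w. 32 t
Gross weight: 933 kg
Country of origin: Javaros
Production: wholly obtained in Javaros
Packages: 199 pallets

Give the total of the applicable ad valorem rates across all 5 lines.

Line A: goods vehicle → 13.4; petrol-engined → 13.4.2; g.v.w. 32 t → 13.4.2.2. Scheduled 7%. Cassovia agreement on 13.2.2.2: 13.4.2.2 not covered. → 7%.
Line B: motorcycle → 13.2; diesel-engined → 13.2.1; g.v.w. 18 t → 13.2.1.1. Scheduled 6%. Dunmara agreement on 13.4.4: 13.2.1.1 not covered. → 6%.
Line C: goods vehicle → 13.4; hybrid → 13.4.4; g.v.w. 2.5 t → 13.4.4.1. Scheduled 6%. Dunmara agreement on 13.4.4: RVC < 60%. → 6%.
Line D: motorcycle → 13.2; diesel-engined → 13.2.1; g.v.w. 26 t → 13.2.1.2. Scheduled 8%. Cassovia agreement on 13.2.2.2: 13.2.1.2 not covered. → 8%.
Line E: goods vehicle → 13.4; battery-electric → 13.4.1; g.v.w. 32 t → 13.4.1.2. Scheduled 33%. Javaros agreement on 13.3: 13.4.1.2 not covered. → 33%.
Sum: 7% + 6% + 6% + 8% + 33% = 60%.

60%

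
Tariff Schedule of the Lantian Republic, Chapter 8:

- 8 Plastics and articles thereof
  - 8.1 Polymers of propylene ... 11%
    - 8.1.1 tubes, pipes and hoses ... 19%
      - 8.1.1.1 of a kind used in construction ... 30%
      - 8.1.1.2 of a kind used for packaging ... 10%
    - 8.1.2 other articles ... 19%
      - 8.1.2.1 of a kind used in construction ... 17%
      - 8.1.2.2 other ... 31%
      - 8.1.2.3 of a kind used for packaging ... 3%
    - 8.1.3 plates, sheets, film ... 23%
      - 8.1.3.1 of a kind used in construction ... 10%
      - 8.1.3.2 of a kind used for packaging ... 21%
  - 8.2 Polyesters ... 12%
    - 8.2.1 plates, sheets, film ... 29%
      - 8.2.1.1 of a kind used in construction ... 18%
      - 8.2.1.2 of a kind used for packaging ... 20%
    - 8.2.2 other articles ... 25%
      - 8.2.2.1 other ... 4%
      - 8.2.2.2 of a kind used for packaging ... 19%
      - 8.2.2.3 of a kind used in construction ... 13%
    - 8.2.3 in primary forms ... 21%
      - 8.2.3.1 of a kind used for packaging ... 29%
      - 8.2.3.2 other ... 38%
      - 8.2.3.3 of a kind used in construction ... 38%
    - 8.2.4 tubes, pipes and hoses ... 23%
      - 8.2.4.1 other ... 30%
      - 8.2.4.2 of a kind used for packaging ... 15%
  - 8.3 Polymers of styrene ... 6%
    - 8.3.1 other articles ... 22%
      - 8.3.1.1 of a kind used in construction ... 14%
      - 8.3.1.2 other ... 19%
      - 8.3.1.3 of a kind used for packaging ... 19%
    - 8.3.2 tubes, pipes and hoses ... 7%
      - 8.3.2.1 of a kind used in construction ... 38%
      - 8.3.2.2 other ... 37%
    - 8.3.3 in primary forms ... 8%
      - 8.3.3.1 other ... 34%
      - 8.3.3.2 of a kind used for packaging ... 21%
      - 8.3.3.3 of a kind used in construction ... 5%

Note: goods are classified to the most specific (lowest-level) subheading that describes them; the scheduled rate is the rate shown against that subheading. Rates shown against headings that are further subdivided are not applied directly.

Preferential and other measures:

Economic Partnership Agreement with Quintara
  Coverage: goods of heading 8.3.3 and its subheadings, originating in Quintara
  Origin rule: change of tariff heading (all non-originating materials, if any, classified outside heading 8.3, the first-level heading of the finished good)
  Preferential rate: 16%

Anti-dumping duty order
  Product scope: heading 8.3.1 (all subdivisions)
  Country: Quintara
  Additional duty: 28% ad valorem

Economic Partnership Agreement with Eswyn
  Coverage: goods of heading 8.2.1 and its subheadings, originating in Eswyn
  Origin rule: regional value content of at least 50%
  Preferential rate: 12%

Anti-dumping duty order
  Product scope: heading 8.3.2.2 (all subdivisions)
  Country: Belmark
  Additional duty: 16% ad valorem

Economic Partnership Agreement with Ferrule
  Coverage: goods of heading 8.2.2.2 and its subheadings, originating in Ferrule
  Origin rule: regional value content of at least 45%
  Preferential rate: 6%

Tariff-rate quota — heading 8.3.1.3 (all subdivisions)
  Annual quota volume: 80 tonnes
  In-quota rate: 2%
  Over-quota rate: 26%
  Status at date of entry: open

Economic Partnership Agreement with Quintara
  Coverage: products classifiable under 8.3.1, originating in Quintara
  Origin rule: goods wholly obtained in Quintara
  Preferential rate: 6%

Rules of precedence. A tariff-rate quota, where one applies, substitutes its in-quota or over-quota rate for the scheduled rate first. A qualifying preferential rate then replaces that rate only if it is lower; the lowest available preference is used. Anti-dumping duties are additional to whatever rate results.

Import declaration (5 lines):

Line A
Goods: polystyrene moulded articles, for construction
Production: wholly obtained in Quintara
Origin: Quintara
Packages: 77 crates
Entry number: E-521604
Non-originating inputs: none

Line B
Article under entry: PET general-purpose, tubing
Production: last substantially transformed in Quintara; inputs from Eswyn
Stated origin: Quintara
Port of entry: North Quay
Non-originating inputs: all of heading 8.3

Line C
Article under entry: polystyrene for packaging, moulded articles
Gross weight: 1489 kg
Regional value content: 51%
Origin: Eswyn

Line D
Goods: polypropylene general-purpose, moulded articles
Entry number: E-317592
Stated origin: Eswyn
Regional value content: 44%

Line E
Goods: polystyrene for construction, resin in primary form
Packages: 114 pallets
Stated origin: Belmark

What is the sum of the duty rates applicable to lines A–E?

Line A: polystyrene → 8.3; moulded articles → 8.3.1; for construction → 8.3.1.1. Scheduled 14%. Quintara agreement on 8.3.3: 8.3.1.1 not covered; Quintara agreement on 8.3.1: wholly obtained → 6% available; preferential 6%; anti-dumping (Quintara, 8.3.1): +28%; total 6% + 28% = 34%. → 34%.
Line B: PET → 8.2; tubing → 8.2.4; general-purpose → 8.2.4.1. Scheduled 30%. Quintara agreement on 8.3.3: 8.2.4.1 not covered; Quintara agreement on 8.3.1: 8.2.4.1 not covered. → 30%.
Line C: polystyrene → 8.3; moulded articles → 8.3.1; for packaging → 8.3.1.3. Scheduled 19%. quota on 8.3.1.3 open → in-quota 2%; Eswyn agreement on 8.2.1: 8.3.1.3 not covered. → 2%.
Line D: polypropylene → 8.1; moulded articles → 8.1.2; general-purpose → 8.1.2.2. Scheduled 31%. Eswyn agreement on 8.2.1: 8.1.2.2 not covered. → 31%.
Line E: polystyrene → 8.3; resin in primary form → 8.3.3; for construction → 8.3.3.3. Scheduled 5%. No special measure applies. → 5%.
Sum: 34% + 30% + 2% + 31% + 5% = 102%.

102%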